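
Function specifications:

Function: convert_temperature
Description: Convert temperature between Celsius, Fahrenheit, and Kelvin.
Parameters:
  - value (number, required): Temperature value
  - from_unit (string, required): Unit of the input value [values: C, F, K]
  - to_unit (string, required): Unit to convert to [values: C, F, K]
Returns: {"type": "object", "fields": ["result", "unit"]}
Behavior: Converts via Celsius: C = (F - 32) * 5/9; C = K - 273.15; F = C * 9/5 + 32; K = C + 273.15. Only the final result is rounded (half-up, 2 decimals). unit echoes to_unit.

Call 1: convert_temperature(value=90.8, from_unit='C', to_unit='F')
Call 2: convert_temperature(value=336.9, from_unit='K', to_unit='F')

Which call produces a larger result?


Call 1:
  Input already in C: 90.8
  To F: 90.8 * 9/5 + 32 = 195.44
  Round to 2 decimals: 195.44
  -> 195.44 F
Call 2:
  To C: 336.9 - 273.15 = 63.75
  To F: 63.75 * 9/5 + 32 = 146.75
  Round to 2 decimals: 146.75
  -> 146.75 F
Call 1 (195.44 F)


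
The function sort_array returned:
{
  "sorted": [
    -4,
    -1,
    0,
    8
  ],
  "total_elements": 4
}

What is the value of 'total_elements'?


4


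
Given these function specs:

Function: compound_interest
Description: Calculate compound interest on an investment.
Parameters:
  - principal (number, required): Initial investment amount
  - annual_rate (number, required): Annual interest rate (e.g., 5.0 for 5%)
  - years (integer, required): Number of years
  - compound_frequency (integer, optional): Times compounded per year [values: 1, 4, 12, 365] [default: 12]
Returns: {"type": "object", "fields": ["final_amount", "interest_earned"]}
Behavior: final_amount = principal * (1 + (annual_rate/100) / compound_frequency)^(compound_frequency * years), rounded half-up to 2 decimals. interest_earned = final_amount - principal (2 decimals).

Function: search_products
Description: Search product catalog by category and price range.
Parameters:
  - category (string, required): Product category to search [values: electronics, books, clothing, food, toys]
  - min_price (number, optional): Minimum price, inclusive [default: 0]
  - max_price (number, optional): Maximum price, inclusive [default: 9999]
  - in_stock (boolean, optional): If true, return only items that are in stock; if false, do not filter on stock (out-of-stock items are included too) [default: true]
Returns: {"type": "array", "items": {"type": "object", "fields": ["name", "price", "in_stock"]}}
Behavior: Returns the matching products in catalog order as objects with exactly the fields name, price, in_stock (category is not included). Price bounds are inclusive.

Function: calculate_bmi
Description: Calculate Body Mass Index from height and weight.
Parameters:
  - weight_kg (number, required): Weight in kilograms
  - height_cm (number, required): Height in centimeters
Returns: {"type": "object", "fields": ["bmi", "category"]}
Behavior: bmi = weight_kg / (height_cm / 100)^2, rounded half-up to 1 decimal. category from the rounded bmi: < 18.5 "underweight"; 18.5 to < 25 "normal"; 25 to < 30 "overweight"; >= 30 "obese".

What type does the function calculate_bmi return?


The calculate_bmi spec declares Returns: {"type": "object", "fields": ["bmi", "category"]}
Type:
object


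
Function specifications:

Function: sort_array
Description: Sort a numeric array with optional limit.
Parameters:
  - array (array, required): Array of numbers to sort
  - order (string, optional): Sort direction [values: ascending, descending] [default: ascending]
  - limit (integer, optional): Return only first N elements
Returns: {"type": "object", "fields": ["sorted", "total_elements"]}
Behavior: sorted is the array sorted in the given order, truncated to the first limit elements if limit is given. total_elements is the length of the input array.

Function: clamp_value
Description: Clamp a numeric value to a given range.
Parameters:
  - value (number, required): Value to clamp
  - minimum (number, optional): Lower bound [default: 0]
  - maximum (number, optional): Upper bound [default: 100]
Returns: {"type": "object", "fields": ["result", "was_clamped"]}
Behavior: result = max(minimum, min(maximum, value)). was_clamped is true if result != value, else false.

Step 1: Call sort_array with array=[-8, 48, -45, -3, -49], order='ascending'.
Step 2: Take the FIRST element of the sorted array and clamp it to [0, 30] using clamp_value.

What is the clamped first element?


Step 1: sort_array(order=ascending)
  sorted: [-49, -45, -8, -3, 48]
  -> first element = -49
Step 2: clamp_value(value=-49, minimum=0, maximum=30)
  result = max(0, min(30, -49)) = max(0, -49) = 0
  was_clamped = (0 != -49) = true
  -> result = 0
0


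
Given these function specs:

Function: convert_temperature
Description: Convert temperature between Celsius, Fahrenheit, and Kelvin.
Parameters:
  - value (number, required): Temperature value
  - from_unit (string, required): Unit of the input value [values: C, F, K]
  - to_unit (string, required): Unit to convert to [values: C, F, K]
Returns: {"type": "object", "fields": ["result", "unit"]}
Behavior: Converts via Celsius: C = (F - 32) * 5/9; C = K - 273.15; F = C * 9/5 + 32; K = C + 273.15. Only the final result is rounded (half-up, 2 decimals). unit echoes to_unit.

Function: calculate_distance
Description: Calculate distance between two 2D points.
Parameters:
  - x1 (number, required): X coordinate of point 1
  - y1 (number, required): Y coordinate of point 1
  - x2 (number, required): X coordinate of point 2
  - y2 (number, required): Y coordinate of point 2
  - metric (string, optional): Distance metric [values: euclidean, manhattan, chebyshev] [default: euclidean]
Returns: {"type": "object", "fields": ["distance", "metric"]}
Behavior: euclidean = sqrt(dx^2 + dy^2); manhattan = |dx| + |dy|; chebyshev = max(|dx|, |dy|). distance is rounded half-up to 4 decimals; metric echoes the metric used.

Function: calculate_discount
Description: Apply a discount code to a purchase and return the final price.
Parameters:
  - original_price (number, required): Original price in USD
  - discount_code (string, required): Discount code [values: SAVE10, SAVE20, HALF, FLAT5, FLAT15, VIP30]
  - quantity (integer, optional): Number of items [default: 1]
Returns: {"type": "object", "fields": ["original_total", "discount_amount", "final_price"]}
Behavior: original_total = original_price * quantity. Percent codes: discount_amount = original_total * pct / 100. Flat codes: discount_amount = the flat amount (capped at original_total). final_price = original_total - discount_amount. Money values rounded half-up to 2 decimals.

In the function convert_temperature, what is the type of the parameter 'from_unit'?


The convert_temperature spec declares:
  - from_unit (string, required): Unit of the input value [values: C, F, K]
Type:
string


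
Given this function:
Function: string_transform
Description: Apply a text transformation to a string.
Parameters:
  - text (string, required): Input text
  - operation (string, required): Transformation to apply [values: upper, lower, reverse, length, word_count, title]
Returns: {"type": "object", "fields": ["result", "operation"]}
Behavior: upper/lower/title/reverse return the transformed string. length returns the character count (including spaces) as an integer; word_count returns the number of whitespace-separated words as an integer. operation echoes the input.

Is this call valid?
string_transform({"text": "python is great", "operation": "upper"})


Checking all required parameters present and types match... All valid.
Valid


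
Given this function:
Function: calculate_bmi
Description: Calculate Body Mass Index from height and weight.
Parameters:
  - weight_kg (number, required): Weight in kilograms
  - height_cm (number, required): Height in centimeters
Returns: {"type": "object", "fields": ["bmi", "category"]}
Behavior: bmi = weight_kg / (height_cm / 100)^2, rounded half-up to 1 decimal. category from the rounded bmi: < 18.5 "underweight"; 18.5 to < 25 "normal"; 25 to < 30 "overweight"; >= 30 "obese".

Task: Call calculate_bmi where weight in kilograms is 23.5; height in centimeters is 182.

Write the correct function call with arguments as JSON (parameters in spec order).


Mapping each described value to its parameter name:
  'Weight in kilograms' -> weight_kg = 23.5
  'Height in centimeters' -> height_cm = 182
calculate_bmi({"weight_kg": 23.5, "height_cm": 182})


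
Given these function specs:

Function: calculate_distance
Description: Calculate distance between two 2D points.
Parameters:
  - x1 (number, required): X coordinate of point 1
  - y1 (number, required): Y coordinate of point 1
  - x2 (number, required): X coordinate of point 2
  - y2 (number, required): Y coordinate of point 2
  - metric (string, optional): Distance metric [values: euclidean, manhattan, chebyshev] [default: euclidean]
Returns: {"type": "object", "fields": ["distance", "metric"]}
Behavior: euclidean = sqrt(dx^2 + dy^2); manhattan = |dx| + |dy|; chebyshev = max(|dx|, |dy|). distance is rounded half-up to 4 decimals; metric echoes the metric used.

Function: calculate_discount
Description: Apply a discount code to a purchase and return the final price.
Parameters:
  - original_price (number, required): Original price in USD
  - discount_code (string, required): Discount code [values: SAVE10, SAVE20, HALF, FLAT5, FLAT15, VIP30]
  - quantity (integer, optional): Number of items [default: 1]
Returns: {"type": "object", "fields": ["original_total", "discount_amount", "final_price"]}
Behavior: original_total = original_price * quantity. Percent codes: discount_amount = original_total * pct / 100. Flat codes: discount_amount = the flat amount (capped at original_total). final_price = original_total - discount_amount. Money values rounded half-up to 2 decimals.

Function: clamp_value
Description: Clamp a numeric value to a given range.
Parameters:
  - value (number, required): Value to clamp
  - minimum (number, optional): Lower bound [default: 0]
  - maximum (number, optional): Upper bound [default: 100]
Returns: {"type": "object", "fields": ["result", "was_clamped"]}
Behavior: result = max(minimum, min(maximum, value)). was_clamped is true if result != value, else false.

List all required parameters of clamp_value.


Parameters of clamp_value and their required/optional flag:
  value: required
  minimum: optional
  maximum: optional
value


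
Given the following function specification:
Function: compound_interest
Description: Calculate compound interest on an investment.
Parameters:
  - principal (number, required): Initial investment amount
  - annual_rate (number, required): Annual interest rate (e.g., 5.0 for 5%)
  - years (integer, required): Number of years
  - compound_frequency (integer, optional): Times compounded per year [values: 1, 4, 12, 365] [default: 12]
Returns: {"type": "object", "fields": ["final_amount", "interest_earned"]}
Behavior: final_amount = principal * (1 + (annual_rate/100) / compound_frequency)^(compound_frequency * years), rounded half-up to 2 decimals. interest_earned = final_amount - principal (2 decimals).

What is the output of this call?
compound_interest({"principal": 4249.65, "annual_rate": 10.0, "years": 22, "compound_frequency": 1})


rate per period = 10.0/100/1 = 0.1 (keep full precision); periods = 1 * 22 = 22
(1 + 0.1)^22 = 8.14027494
final_amount = 4249.65 * 8.14027494 = 34593.319393 -> 34593.32
interest_earned = 34593.32 - 4249.65 = 30343.67
Output:
{"final_amount": 34593.32, "interest_earned": 30343.67}


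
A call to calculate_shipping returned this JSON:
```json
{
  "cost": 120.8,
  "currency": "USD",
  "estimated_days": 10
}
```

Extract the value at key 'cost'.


120.8


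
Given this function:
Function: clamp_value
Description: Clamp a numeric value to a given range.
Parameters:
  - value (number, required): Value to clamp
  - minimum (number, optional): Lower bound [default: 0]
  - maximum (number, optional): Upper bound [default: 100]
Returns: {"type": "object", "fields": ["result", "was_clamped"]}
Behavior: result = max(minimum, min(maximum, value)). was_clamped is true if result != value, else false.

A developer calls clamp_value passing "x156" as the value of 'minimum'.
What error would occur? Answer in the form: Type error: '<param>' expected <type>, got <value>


Spec: 'minimum' is declared as number; "x156" is a string.
Type error: 'minimum' expected number, got "x156"


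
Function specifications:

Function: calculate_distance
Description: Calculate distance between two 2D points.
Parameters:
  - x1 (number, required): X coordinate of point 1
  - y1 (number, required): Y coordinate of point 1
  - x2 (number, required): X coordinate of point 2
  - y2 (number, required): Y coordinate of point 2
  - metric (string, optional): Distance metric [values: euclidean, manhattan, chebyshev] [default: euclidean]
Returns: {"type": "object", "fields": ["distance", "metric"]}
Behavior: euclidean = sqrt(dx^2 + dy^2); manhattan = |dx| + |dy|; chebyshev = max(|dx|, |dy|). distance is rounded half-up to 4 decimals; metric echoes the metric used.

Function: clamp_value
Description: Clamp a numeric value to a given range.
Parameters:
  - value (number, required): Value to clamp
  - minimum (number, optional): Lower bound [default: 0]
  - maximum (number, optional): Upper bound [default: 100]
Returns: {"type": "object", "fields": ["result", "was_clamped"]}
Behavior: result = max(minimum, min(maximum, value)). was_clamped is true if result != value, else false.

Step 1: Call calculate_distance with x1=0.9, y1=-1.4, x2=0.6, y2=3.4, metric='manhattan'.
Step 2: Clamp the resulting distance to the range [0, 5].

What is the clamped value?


Step 1: calculate_distance (manhattan)
  |dx| = |0.6 - 0.9| = 0.3; |dy| = |3.4 - -1.4| = 4.8
  manhattan: 0.3 + 4.8 = 5.1
  Round to 4 decimals: 5.1
  -> distance = 5.1
Step 2: clamp_value(value=5.1, minimum=0, maximum=5)
  result = max(0, min(5, 5.1)) = max(0, 5) = 5
  was_clamped = (5 != 5.1) = true
  -> result = 5
5


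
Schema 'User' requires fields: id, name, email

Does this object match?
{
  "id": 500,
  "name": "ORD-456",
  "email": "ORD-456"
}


Checking required fields... All present.
Valid - all required fields present


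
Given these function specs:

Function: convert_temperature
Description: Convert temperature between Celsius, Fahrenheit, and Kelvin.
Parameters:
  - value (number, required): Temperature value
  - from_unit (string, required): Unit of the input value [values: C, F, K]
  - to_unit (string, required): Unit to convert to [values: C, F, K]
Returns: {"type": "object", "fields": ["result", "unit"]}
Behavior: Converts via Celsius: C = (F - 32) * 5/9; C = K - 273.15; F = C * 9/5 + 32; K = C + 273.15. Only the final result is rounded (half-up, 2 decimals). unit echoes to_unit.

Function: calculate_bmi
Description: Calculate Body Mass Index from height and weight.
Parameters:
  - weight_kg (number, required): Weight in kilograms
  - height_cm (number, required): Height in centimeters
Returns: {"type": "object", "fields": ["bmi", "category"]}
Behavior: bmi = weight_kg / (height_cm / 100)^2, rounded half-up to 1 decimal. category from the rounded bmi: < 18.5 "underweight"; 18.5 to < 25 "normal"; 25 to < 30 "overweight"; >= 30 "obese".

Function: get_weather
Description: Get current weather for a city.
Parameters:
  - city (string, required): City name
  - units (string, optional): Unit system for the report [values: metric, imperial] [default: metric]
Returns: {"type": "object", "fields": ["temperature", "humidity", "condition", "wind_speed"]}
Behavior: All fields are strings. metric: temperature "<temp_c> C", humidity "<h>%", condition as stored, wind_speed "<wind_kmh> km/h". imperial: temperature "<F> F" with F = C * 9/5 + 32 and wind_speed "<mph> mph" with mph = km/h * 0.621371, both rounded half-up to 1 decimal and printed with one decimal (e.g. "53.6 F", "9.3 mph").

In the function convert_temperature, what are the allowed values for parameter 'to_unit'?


The convert_temperature spec declares:
  - to_unit (string, required): Unit to convert to [values: C, F, K]
Allowed values:
C, F, K


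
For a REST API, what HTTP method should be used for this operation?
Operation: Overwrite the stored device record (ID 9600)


GET = read, POST = create, PUT = update/replace, DELETE = remove
This operation is an update/replace.
PUT


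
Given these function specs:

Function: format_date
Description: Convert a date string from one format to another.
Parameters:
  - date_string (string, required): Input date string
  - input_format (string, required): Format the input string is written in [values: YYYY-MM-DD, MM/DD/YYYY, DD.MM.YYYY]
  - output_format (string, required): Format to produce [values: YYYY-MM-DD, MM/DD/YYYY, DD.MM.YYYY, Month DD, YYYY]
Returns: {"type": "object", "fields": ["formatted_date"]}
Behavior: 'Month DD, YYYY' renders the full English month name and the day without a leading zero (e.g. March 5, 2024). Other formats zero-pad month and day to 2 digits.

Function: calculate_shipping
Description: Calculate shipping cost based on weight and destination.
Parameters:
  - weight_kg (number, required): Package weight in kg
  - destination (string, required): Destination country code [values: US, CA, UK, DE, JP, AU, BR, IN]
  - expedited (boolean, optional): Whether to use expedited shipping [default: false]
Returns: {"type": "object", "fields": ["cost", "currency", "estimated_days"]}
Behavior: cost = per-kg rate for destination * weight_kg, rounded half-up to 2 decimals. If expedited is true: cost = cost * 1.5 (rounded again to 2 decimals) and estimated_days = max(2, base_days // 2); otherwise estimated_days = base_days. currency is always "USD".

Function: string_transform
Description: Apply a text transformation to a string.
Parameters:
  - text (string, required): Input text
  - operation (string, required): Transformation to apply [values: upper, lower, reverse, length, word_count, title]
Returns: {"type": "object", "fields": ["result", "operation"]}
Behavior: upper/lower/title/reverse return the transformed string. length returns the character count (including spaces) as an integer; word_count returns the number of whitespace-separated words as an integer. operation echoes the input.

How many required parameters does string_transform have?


Parameters of string_transform: text (required), operation (required)
Required count:
2


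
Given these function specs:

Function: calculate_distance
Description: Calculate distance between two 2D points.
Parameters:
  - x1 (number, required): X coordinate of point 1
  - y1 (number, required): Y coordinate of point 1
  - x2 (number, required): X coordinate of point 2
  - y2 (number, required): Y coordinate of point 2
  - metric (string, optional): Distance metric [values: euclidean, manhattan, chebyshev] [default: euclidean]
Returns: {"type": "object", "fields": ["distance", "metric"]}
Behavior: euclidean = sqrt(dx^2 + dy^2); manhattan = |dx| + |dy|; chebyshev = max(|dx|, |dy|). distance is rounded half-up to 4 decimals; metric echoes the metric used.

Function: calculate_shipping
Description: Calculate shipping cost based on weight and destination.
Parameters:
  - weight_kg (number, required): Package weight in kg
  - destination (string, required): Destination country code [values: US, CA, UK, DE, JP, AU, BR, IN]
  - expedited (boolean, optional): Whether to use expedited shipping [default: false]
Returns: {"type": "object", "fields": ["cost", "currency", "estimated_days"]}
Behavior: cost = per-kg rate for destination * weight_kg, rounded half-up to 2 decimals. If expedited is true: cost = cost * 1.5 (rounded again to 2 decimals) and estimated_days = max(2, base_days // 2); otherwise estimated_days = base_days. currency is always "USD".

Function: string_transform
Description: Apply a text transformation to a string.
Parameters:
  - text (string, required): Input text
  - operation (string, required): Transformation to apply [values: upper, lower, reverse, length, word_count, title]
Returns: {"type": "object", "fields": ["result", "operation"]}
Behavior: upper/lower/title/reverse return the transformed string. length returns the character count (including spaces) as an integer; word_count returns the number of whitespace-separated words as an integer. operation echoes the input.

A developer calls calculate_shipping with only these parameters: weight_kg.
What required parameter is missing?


Required parameters: weight_kg, destination
Provided: weight_kg
Missing: destination
destination


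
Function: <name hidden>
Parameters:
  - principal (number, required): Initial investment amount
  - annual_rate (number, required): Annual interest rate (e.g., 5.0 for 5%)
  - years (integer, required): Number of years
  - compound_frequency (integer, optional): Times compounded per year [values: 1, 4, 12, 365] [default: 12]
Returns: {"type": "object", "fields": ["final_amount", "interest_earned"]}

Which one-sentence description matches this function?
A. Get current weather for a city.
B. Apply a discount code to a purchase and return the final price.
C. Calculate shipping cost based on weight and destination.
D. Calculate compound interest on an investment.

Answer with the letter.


Parameters principal, annual_rate, years, compound_frequency and return ["final_amount", "interest_earned"] fit: Calculate compound interest on an investment.
D


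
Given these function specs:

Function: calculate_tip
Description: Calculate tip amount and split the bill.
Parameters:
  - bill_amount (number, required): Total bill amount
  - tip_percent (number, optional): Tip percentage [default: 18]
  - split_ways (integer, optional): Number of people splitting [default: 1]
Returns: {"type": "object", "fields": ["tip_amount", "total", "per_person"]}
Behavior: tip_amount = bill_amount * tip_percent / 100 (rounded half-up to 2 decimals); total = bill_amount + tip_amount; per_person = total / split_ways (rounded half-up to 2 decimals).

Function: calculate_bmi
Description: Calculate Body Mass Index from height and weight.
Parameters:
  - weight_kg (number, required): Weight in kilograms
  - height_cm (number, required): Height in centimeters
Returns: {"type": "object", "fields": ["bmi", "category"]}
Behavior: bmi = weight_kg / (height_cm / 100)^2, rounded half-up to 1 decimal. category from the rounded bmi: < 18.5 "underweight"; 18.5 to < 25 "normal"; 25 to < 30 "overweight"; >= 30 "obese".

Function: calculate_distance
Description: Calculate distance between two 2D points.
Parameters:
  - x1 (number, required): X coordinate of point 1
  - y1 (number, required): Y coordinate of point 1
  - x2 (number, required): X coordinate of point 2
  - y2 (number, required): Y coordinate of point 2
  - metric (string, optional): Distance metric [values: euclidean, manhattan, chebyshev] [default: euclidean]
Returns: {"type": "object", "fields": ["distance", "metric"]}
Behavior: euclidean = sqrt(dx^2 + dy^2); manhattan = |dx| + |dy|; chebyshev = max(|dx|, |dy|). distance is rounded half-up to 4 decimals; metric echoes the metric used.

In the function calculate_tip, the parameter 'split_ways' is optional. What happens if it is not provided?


The calculate_tip spec declares:
  - split_ways (integer, optional): Number of people splitting [default: 1]
It defaults to 1


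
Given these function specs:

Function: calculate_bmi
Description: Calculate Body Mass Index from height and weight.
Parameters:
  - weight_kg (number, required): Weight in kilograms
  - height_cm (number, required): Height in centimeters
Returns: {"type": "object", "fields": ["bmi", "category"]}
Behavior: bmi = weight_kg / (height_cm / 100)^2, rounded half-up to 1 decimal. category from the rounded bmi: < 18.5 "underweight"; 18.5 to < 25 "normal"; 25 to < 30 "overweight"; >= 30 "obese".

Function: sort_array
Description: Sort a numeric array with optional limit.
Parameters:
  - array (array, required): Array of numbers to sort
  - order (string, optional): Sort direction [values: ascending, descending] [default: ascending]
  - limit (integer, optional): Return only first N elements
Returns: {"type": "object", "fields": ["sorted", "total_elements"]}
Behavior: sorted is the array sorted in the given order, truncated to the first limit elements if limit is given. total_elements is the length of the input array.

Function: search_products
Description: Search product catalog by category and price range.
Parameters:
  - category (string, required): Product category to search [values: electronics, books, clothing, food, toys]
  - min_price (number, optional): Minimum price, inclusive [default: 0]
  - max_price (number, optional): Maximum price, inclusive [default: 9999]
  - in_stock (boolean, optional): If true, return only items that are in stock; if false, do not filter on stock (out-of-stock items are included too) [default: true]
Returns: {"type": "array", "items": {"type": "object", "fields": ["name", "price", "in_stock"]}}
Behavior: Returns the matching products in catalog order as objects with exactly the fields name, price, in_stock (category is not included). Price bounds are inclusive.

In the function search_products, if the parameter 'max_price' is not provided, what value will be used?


The search_products spec declares:
  - max_price (number, optional): Maximum price, inclusive [default: 9999]
Default:
9999


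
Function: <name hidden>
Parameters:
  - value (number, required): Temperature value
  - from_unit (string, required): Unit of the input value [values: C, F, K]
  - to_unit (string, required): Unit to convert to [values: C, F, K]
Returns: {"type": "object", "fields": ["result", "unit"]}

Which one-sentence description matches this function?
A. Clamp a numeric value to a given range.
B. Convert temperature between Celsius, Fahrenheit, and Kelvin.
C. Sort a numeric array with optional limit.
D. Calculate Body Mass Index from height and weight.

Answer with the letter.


Parameters value, from_unit, to_unit and return ["result", "unit"] fit: Convert temperature between Celsius, Fahrenheit, and Kelvin.
B


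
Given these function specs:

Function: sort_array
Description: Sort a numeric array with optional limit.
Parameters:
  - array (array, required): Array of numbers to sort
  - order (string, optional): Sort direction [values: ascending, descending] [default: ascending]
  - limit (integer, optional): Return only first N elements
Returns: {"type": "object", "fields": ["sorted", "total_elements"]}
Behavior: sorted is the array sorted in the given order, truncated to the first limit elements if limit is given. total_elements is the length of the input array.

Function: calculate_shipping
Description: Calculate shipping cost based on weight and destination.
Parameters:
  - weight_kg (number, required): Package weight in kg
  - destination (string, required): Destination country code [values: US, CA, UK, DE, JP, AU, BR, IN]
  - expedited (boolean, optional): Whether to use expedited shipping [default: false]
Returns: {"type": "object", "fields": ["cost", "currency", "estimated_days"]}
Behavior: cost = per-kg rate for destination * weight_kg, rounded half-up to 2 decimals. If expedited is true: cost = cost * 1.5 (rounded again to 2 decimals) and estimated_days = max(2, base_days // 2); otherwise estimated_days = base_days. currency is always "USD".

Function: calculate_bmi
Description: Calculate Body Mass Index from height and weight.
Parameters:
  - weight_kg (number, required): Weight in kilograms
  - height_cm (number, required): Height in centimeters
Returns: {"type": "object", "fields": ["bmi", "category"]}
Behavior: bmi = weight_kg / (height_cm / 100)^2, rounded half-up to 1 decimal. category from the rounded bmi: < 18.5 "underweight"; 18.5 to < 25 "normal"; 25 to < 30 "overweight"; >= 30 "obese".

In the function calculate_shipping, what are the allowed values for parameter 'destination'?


The calculate_shipping spec declares:
  - destination (string, required): Destination country code [values: US, CA, UK, DE, JP, AU, BR, IN]
Allowed values:
US, CA, UK, DE, JP, AU, BR, IN


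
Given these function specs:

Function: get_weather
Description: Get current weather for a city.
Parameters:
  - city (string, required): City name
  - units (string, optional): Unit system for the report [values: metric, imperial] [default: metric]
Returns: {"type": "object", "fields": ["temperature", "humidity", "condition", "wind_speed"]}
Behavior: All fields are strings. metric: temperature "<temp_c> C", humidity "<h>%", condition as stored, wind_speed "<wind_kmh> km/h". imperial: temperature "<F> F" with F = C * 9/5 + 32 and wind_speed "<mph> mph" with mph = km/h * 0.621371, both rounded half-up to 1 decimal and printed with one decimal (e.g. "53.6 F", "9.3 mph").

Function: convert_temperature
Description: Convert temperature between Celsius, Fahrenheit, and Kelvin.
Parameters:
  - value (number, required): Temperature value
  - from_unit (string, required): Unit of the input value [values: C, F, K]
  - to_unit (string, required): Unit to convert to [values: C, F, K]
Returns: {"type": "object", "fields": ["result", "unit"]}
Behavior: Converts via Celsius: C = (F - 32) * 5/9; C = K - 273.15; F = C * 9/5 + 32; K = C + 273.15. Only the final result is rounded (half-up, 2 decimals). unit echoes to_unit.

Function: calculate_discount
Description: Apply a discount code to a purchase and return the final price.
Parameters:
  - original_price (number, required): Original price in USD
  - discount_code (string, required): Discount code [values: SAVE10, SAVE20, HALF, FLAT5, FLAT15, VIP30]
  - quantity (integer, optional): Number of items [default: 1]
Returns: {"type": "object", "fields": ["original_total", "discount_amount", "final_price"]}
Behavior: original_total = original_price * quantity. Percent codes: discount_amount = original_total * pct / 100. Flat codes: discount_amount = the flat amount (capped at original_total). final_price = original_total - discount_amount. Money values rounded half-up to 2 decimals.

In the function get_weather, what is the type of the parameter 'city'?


The get_weather spec declares:
  - city (string, required): City name
Type:
string


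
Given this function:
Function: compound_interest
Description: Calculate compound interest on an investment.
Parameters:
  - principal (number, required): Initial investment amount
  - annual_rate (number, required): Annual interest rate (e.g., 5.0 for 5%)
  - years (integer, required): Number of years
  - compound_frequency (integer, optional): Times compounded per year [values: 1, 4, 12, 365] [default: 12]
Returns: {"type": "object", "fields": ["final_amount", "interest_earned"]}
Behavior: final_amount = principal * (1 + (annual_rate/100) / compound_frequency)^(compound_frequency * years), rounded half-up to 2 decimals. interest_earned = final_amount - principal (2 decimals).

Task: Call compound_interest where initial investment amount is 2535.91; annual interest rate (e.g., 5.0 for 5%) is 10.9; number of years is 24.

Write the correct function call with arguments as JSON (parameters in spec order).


Mapping each described value to its parameter name:
  'Initial investment amount' -> principal = 2535.91
  'Annual interest rate (e.g., 5.0 for 5%)' -> annual_rate = 10.9
  'Number of years' -> years = 24
compound_interest({"principal": 2535.91, "annual_rate": 10.9, "years": 24})


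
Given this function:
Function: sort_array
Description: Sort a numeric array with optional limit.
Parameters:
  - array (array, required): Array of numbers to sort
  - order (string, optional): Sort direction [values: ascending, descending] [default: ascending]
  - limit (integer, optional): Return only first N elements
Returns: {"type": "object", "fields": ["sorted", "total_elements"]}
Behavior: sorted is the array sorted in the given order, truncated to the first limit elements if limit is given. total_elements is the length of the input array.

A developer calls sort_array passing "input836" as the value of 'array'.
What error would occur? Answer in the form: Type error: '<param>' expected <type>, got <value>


Spec: 'array' is declared as array; "input836" is a string.
Type error: 'array' expected array, got "input836"


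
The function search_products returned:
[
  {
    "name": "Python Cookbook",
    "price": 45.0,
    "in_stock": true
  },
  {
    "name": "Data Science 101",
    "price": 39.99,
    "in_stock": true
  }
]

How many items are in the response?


Items: Python Cookbook, Data Science 101
2


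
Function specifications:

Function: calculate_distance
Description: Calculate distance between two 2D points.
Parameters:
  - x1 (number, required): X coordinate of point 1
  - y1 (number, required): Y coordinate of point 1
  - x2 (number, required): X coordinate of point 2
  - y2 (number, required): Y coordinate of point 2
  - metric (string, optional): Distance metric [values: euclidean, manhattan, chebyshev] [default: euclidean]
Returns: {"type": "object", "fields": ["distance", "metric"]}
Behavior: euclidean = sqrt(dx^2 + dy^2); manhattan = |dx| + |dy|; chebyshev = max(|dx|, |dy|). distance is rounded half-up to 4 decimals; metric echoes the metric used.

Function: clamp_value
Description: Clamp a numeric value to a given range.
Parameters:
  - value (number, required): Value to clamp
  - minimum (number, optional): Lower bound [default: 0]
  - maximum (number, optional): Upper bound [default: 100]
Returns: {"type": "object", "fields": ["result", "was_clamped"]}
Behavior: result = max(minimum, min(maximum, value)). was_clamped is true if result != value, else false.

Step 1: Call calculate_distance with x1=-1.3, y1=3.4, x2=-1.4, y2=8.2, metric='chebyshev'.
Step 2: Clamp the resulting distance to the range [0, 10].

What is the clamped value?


Step 1: calculate_distance (chebyshev)
  |dx| = |-1.4 - -1.3| = 0.1; |dy| = |8.2 - 3.4| = 4.8
  chebyshev: max(0.1, 4.8) = 4.8
  Round to 4 decimals: 4.8
  -> distance = 4.8
Step 2: clamp_value(value=4.8, minimum=0, maximum=10)
  result = max(0, min(10, 4.8)) = max(0, 4.8) = 4.8
  was_clamped = (4.8 != 4.8) = false
  -> result = 4.8
4.8


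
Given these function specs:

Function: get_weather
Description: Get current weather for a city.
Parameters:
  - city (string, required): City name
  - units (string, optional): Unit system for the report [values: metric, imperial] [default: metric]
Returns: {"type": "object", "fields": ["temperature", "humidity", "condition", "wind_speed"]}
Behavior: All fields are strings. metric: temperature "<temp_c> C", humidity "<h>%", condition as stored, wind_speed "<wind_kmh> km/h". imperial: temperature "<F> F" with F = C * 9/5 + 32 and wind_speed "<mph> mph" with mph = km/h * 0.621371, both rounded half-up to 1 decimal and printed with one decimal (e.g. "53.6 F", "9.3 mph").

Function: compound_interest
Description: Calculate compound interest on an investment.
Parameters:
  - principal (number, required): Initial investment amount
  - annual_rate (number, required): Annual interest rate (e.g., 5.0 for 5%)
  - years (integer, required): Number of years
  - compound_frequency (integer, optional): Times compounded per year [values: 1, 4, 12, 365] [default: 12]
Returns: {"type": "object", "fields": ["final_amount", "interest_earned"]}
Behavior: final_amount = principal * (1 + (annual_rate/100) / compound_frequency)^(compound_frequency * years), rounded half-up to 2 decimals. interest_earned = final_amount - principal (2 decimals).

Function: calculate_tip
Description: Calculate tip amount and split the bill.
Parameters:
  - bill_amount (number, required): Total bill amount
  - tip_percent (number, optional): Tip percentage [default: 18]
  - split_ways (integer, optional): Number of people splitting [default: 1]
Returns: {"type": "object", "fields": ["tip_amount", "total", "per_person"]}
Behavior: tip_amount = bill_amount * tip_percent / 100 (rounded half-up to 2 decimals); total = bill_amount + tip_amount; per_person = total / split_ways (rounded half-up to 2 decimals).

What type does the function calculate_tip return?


The calculate_tip spec declares Returns: {"type": "object", "fields": ["tip_amount", "total", "per_person"]}
Type:
object


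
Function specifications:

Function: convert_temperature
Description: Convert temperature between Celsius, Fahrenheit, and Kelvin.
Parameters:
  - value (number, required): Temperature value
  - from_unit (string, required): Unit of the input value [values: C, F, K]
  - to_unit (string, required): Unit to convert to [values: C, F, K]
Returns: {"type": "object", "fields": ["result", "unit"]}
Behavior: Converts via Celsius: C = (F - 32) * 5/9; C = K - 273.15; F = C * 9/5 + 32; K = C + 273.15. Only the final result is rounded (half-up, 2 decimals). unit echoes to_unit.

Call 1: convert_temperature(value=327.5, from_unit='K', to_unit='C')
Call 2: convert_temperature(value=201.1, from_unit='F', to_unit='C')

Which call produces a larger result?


Call 1:
  To C: 327.5 - 273.15 = 54.35
  Target is C: 54.35
  Round to 2 decimals: 54.35
  -> 54.35 C
Call 2:
  To C: (201.1 - 32) * 5/9 = 93.944444
  Target is C: 93.944444
  Round to 2 decimals: 93.94
  -> 93.94 C
Call 2 (93.94 C)


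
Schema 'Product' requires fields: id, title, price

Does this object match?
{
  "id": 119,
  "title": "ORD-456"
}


Checking required fields...
Missing: price
Invalid - missing required field 'price'


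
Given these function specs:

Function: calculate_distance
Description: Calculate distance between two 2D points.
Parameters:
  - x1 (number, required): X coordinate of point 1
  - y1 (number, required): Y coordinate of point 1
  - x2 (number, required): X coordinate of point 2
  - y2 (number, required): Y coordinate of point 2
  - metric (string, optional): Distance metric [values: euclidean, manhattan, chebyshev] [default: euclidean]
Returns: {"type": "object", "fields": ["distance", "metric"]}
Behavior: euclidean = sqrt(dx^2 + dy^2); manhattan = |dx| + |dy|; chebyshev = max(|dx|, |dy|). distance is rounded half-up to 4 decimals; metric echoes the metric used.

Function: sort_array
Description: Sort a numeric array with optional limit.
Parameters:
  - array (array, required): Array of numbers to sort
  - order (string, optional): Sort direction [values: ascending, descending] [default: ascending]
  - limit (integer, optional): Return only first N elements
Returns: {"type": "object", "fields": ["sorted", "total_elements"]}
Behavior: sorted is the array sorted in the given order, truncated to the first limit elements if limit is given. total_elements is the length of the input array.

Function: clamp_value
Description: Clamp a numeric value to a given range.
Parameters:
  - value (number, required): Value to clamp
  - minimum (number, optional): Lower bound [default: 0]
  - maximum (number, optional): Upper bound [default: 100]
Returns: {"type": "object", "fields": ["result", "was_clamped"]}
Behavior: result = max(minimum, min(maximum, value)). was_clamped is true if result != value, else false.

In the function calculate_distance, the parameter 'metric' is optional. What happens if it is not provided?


The calculate_distance spec declares:
  - metric (string, optional): Distance metric [values: euclidean, manhattan, chebyshev] [default: euclidean]
It defaults to euclidean


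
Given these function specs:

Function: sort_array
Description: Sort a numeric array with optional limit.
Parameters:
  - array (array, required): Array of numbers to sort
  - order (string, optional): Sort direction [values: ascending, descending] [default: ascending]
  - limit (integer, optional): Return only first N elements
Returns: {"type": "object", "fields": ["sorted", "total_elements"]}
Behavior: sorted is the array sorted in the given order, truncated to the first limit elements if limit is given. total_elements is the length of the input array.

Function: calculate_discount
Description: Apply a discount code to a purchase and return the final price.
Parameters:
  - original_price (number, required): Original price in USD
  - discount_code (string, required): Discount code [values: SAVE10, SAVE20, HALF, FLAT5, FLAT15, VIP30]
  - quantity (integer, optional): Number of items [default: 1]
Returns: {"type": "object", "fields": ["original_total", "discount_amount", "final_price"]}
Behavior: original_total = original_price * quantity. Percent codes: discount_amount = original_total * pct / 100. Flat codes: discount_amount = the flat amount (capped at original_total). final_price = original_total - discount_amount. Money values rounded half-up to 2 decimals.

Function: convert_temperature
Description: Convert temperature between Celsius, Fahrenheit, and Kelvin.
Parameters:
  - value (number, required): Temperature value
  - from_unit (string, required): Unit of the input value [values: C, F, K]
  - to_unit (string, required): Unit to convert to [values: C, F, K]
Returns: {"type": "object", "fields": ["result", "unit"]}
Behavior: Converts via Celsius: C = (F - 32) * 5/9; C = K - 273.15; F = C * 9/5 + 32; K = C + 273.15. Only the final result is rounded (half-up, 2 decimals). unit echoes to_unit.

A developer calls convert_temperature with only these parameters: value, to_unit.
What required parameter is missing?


Required parameters: value, from_unit, to_unit
Provided: value, to_unit
Missing: from_unit
from_unit
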